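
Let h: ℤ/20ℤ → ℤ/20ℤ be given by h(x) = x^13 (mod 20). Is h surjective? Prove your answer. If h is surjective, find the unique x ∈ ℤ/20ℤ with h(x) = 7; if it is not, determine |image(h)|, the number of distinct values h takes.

h(0) = 0^13 = 0.
h(10): Repeated squaring mod 20: 10^1 ≡ 10, 10^2 ≡ 10² = 100 ≡ 0, 10^4 ≡ 0² = 0, 10^8 ≡ 0² = 0. Since 13 = 8 + 4 + 1, 10^13 ≡ 0·0·10: 0·0 = 0, then 0·10 = 0. So 10^13 ≡ 0 (mod 20).
So h(0) = h(10) = 0 while 0 ≠ 10, thus h is not injective.
A non-injective map from the 20-element set ℤ/20ℤ to itself takes at most 19 distinct values, so it cannot be surjective. Thus h is not surjective.
Since h is not surjective, we determine |image(h)|. Computing x^13 mod 20 for each x (by repeated squaring, reducing mod 20 at every step), the values h(0), h(1), …, h(19) are: 0, 1, 12, 3, 4, 5, 16, 7, 8, 9, 0, 11, 12, 13, 4, 15, 16, 17, 8, 19.
The distinct values are {0, 1, 3, 4, 5, 7, 8, 9, 11, 12, 13, 15, 16, 17, 19}; there are 15 of them.

15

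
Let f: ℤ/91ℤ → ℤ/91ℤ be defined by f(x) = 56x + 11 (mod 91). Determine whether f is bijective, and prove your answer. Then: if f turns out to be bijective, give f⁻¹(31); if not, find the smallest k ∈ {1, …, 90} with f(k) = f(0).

13

We have gcd(56, 91) = 7 > 1. Taking a = 0 and b = 13: f(0) = 11 and f(13) = 56·13 + 11 = 739 ≡ 11 (mod 91).
So f(0) = f(13) while 0 ≠ 13, hence f is not injective, hence not bijective.
Since f is not bijective, we find the least positive k with f(k) = f(0): this means 56k ≡ 0 (mod 91), i.e. 91 ∣ 56k. Since gcd(56, 91) = 7, dividing through by 7 this holds exactly when 13 ∣ 8k, and as gcd(8, 13) = 1, exactly when 13 ∣ k.
The smallest positive such k is 13.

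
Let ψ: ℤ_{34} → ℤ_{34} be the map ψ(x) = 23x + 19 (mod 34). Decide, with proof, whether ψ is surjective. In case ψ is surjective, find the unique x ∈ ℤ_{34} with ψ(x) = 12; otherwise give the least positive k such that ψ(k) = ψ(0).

Since gcd(23, 34) = 1, 23 is invertible modulo 34. Euclid's algorithm: 34 = 1·23 + 11, 23 = 2·11 + 1; back-substituting gives 1 = 3·23 − 2·34, so 23⁻¹ ≡ 3 (mod 34).
Then y ↦ 3(y − 19) is a two-sided inverse to ψ, so every y ∈ ℤ_{34} has a preimage.
Thus ψ is surjective.
Since ψ is surjective, we find ψ⁻¹(12): we need 23x ≡ 12 − 19 ≡ 27 (mod 34). Using 23⁻¹ = 3: x ≡ 3·27 = 81 = 2·34 + 13, so x = 13.
Check: ψ(13) = 23·13 + 19 = 318 = 9·34 + 12 ≡ 12 (mod 34).

13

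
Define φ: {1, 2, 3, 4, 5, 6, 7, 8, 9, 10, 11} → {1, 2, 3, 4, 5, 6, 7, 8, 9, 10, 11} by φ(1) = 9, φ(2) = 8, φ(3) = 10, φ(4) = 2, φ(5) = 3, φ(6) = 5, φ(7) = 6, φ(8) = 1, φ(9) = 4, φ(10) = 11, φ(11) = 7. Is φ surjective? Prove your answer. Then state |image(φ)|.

11

Every element of the codomain has a preimage: 1 = φ(8), 2 = φ(4), 3 = φ(5), 4 = φ(9), 5 = φ(6), 6 = φ(7), 7 = φ(11), 8 = φ(2), 9 = φ(1), 10 = φ(3), 11 = φ(10).
Thus φ is surjective.
The image of φ is {1, 2, 3, 4, 5, 6, 7, 8, 9, 10, 11}, which has 11 elements.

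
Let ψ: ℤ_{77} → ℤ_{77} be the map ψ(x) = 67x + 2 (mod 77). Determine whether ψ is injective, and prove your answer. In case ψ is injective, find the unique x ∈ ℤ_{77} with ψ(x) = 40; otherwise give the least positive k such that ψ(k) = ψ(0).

27

Recall: ψ is injective if ψ(a) = ψ(b) implies a = b.
If ψ(a) = ψ(b), then 67a ≡ 67b (mod 77). Because gcd(67, 77) = 1, we may cancel 67 to get a ≡ b (mod 77).
Therefore ψ is injective.
We now compute 67⁻¹ mod 77 explicitly. Euclid's algorithm: 77 = 1·67 + 10, 67 = 6·10 + 7, 10 = 1·7 + 3, 7 = 2·3 + 1; back-substituting gives 1 = 23·67 − 20·77, so 67⁻¹ ≡ 23 (mod 77).
Since ψ is injective, we find ψ⁻¹(40): we need 67x ≡ 40 − 2 ≡ 38 (mod 77). Using 67⁻¹ = 23: x ≡ 23·38 = 874 = 11·77 + 27, so x = 27.
Check: ψ(27) = 67·27 + 2 = 1811 = 23·77 + 40 ≡ 40 (mod 77).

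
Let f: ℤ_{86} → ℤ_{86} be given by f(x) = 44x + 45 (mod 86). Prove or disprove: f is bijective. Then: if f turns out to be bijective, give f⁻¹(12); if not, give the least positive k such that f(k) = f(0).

43

We have gcd(44, 86) = 2 > 1. Taking s = 0 and t = 43: f(0) = 45 and f(43) = 44·43 + 45 = 1937 ≡ 45 (mod 86).
So f(0) = f(43) while 0 ≠ 43, so f is not injective, hence not bijective.
Since f is not bijective, we find the least positive k with f(k) = f(0): this means 44k ≡ 0 (mod 86), i.e. 86 ∣ 44k. Since gcd(44, 86) = 2, dividing through by 2 this holds exactly when 43 ∣ 22k, and as gcd(22, 43) = 1, exactly when 43 ∣ k.
The smallest positive such k is 43.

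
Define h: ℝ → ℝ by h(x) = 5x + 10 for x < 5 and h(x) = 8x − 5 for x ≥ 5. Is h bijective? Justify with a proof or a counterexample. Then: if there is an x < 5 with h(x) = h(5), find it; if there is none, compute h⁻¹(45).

Both pieces are strictly increasing (slopes 5 and 8), so each is injective on its own interval.
The left piece maps (−∞, 5) onto (−∞, 35); the right piece maps [5, ∞) onto [35, ∞).
Since 35 = 35, the images partition ℝ: h is injective and surjective, hence bijective.
Because the two images are disjoint, no x < 5 has h(x) = h(5), so we compute h⁻¹(45): 45 lies in [35, ∞), so solve 8x − 5 = 45: x = (45 + 5)/8 = 25/4.

25/4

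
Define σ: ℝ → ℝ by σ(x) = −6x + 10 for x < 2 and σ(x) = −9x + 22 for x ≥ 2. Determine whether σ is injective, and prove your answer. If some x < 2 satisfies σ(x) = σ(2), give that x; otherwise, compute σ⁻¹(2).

1

Both pieces are strictly decreasing (slopes −6 and −9), so each is injective on its own interval.
The left piece maps (−∞, 2) onto (−2, ∞); the right piece maps [2, ∞) onto (−∞, 4].
These images overlap. In particular σ(2) = 4 (right piece), and solving −6x + 10 = 4 on the left piece gives x = 1 < 2.
So σ(1) = σ(2) with 1 ≠ 2, and σ is not injective. This x = 1 is the requested value below 2.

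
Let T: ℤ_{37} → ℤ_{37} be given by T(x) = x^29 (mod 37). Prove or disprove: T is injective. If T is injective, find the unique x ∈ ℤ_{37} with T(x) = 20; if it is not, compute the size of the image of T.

Since 37 is prime, the nonzero elements of ℤ_{37} form a cyclic group of order 36.
As gcd(29, 36) = 1, raising to the 29th power is a bijection on this group: if x_1^29 ≡ x_2^29 then (x_1x_2^{−1})^29 = 1, and the only element of order dividing gcd(29, 36) = 1 is 1, so x_1 = x_2.
With T(0) = 0 this makes T injective on all of ℤ_{37}, hence bijective (finite equal-size domain and codomain). In particular T is injective.
Since T is injective, we find the preimage of 20. The inverse of x ↦ x^29 on (ℤ_{37})^× is x ↦ x^5, because 29·5 = 145 = 4·36 + 1 ≡ 1 (mod 36) and x^{36} = 1 for x ≠ 0 (Fermat). So T⁻¹(20) = 20^5 mod 37.
Repeated squaring mod 37: 20^1 ≡ 20, 20^2 ≡ 20² = 400 ≡ 30, 20^4 ≡ 30² = 900 ≡ 12. Since 5 = 4 + 1, 20^5 ≡ 12·20: 12·20 = 240 ≡ 18. So 20^5 ≡ 18 (mod 37).
Hence T⁻¹(20) = 18.

18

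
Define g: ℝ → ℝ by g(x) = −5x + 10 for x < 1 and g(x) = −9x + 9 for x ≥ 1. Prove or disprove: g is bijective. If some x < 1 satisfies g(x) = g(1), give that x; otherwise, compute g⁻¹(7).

Both pieces are strictly decreasing (slopes −5 and −9), so each is injective on its own interval.
The left piece maps (−∞, 1) onto (5, ∞); the right piece maps [1, ∞) onto (−∞, 0].
The images leave a gap (5 has no preimage), so g is not surjective, hence not bijective.
Because the two images are disjoint, no x < 1 has g(x) = g(1), so we compute g⁻¹(7): 7 lies in (5, ∞), so solve −5x + 10 = 7: x = (7 − 10)/(−5) = 3/5.

3/5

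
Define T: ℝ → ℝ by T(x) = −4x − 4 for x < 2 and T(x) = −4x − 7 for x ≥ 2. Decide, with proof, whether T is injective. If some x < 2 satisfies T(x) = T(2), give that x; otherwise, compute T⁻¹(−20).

Both pieces are strictly decreasing (slopes −4 and −4), so each is injective on its own interval.
The left piece maps (−∞, 2) onto (−12, ∞); the right piece maps [2, ∞) onto (−∞, −15].
These images are disjoint, so no value is attained by both pieces. So T is injective.
Because the two images are disjoint, no x < 2 has T(x) = T(2), so we compute T⁻¹(−20): −20 lies in (−∞, −15], so solve −4x − 7 = −20: x = (−20 + 7)/(−4) = 13/4.

13/4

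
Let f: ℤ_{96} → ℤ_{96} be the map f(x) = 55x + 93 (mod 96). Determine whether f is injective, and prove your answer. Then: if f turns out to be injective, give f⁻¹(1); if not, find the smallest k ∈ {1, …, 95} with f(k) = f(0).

Suppose f(u) = f(v) in ℤ_{96}. Then 55u + 93 ≡ 55v + 93 (mod 96), hence 55(u − v) ≡ 0 (mod 96).
Since gcd(55, 96) = 1, 55 is invertible modulo 96, hence u − v ≡ 0 (mod 96), i.e. u = v.
Thus f is injective.
We now compute 55⁻¹ mod 96 explicitly. Euclid's algorithm: 96 = 1·55 + 41, 55 = 1·41 + 14, 41 = 2·14 + 13, 14 = 1·13 + 1; back-substituting gives 1 = 7·55 − 4·96, so 55⁻¹ ≡ 7 (mod 96).
Since f is injective, we compute f⁻¹(1): solve 55x + 93 ≡ 1 (mod 96), i.e. 55x ≡ 4 (mod 96).
Multiplying by 55⁻¹ = 7 gives x ≡ 7·4 = 28 ≡ 28 (mod 96).
Check: f(28) = 55·28 + 93 = 1633 = 17·96 + 1 ≡ 1 (mod 96).

28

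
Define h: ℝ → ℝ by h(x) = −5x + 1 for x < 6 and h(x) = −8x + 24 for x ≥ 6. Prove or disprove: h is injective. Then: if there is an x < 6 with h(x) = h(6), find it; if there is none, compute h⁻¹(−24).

5

Both pieces are strictly decreasing (slopes −5 and −8), so each is injective on its own interval.
The left piece maps (−∞, 6) onto (−29, ∞); the right piece maps [6, ∞) onto (−∞, −24].
These images overlap. In particular h(6) = −24 (right piece), and solving −5x + 1 = −24 on the left piece gives x = 5 < 6.
So h(5) = h(6) with 5 ≠ 6, and h is not injective. This x = 5 is the requested value below 6.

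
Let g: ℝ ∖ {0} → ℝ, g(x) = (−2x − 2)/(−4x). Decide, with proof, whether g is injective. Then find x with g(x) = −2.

-1/5

Suppose g(x_1) = g(x_2). Cross-multiplying: (−2x_1 − 2)(−4x_2) = (−2x_2 − 2)(−4x_1).
Expanding both sides and cancelling the symmetric terms leaves −8·(x_1 − x_2) = 0. Since −8 ≠ 0, x_1 = x_2. Thus g is injective.
Solving g(x) = −2: cross-multiplying gives −2x − 2 = −2(−4x), which rearranges to −10x = 2, so x = −1/5.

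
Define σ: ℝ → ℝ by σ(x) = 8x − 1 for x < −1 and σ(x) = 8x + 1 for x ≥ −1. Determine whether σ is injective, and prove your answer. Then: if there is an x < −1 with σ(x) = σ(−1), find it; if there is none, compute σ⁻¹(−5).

-3/4

Both pieces are strictly increasing (slopes 8 and 8), so each is injective on its own interval.
The left piece maps (−∞, −1) onto (−∞, −9); the right piece maps [−1, ∞) onto [−7, ∞).
These images are disjoint, so no value is attained by both pieces. Thus σ is injective.
Because the two images are disjoint, no x < −1 has σ(x) = σ(−1), so we compute σ⁻¹(−5): −5 lies in [−7, ∞), so solve 8x + 1 = −5: x = (−5 − 1)/8 = −3/4.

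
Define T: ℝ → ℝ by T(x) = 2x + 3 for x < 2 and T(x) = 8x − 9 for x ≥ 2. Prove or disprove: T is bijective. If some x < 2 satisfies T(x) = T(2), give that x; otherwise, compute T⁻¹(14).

23/8

Both pieces are strictly increasing (slopes 2 and 8), so each is injective on its own interval.
The left piece maps (−∞, 2) onto (−∞, 7); the right piece maps [2, ∞) onto [7, ∞).
Since 7 = 7, the images partition ℝ: T is injective and surjective, hence bijective.
Because the two images are disjoint, no x < 2 has T(x) = T(2), so we compute T⁻¹(14): 14 lies in [7, ∞), so solve 8x − 9 = 14: x = (14 + 9)/8 = 23/8.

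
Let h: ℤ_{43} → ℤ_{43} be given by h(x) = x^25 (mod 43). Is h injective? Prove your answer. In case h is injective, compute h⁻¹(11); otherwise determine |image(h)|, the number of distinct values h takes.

Since 43 is prime, the nonzero elements of ℤ_{43} form a cyclic group of order 42.
As gcd(25, 42) = 1, raising to the 25th power is a bijection on this group: if s^25 ≡ t^25 then (st^{−1})^25 = 1, and the only element of order dividing gcd(25, 42) = 1 is 1, so s = t.
With h(0) = 0 this makes h injective on all of ℤ_{43}, hence bijective (finite equal-size domain and codomain). In particular h is injective.
Since h is injective, we find the preimage of 11. The inverse of x ↦ x^25 on (ℤ_{43})^× is x ↦ x^37, because 25·37 = 925 = 22·42 + 1 ≡ 1 (mod 42) and x^{42} = 1 for x ≠ 0 (Fermat). So h⁻¹(11) = 11^37 mod 43.
Repeated squaring mod 43: 11^1 ≡ 11, 11^2 ≡ 11² = 121 ≡ 35, 11^4 ≡ 35² = 1225 ≡ 21, 11^8 ≡ 21² = 441 ≡ 11, 11^16 ≡ 11² = 121 ≡ 35, 11^32 ≡ 35² = 1225 ≡ 21. Since 37 = 32 + 4 + 1, 11^37 ≡ 21·21·11: 21·21 = 441 ≡ 11, then 11·11 = 121 ≡ 35. So 11^37 ≡ 35 (mod 43).
Hence h⁻¹(11) = 35.

35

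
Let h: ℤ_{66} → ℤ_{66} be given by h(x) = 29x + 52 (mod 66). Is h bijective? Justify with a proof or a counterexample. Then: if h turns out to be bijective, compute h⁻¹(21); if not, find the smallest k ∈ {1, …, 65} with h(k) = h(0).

49

Suppose h(x_1) = h(x_2) in ℤ_{66}. Then 29x_1 + 52 ≡ 29x_2 + 52 (mod 66), hence 29(x_1 − x_2) ≡ 0 (mod 66).
Since gcd(29, 66) = 1, 29 is invertible modulo 66, thus x_1 − x_2 ≡ 0 (mod 66), i.e. x_1 = x_2.
We now compute 29⁻¹ mod 66 explicitly. Euclid's algorithm: 66 = 2·29 + 8, 29 = 3·8 + 5, 8 = 1·5 + 3, 5 = 1·3 + 2, 3 = 1·2 + 1; back-substituting gives 1 = 41·29 − 18·66, so 29⁻¹ ≡ 41 (mod 66).
For any y ∈ ℤ_{66}, x = 41(y − 52) mod 66 satisfies h(x) = 29·41(y − 52) + 52 ≡ y (since 29·41 ≡ 1 mod 66). So every y has a preimage.
Thus h is bijective.
Since h is bijective, we find h⁻¹(21): we need 29x ≡ 21 − 52 ≡ 35 (mod 66). Using 29⁻¹ = 41: x ≡ 41·35 = 1435 = 21·66 + 49, so x = 49.
Check: h(49) = 29·49 + 52 = 1473 = 22·66 + 21 ≡ 21 (mod 66).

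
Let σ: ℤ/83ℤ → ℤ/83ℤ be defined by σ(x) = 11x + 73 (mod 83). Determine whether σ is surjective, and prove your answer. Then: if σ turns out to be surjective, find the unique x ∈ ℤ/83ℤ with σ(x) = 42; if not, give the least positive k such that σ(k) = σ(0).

50

Recall that σ is surjective if every y in the codomain equals σ(x) for some x in the domain.
Since gcd(11, 83) = 1, 11 is invertible modulo 83. Euclid's algorithm: 83 = 7·11 + 6, 11 = 1·6 + 5, 6 = 1·5 + 1; back-substituting gives 1 = 68·11 − 9·83, so 11⁻¹ ≡ 68 (mod 83).
Then y ↦ 68(y − 73) is a two-sided inverse to σ, so every y ∈ ℤ/83ℤ has a preimage.
So σ is surjective.
Since σ is surjective, we find σ⁻¹(42): we need 11x ≡ 42 − 73 ≡ 52 (mod 83). Using 11⁻¹ = 68: x ≡ 68·52 = 3536 = 42·83 + 50, so x = 50.
Check: σ(50) = 11·50 + 73 = 623 = 7·83 + 42 ≡ 42 (mod 83).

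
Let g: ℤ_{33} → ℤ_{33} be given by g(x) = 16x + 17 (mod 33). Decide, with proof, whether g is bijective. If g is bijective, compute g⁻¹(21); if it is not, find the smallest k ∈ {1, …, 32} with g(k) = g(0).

Suppose g(x_1) = g(x_2) in ℤ_{33}. Then 16x_1 + 17 ≡ 16x_2 + 17 (mod 33), thus 16(x_1 − x_2) ≡ 0 (mod 33).
Since gcd(16, 33) = 1, 16 is invertible modulo 33, thus x_1 − x_2 ≡ 0 (mod 33), i.e. x_1 = x_2.
We now compute 16⁻¹ mod 33 explicitly. Euclid's algorithm: 33 = 2·16 + 1; back-substituting gives 1 = 31·16 − 15·33, so 16⁻¹ ≡ 31 (mod 33).
For any y ∈ ℤ_{33}, x = 31(y − 17) mod 33 satisfies g(x) = 16·31(y − 17) + 17 ≡ y (since 16·31 ≡ 1 mod 33). So every y has a preimage.
Hence g is bijective.
Since g is bijective, we compute g⁻¹(21): solve 16x + 17 ≡ 21 (mod 33), i.e. 16x ≡ 4 (mod 33).
Multiplying by 16⁻¹ = 31 gives x ≡ 31·4 = 124 = 3·33 + 25 ≡ 25 (mod 33).
Check: g(25) = 16·25 + 17 = 417 = 12·33 + 21 ≡ 21 (mod 33).

25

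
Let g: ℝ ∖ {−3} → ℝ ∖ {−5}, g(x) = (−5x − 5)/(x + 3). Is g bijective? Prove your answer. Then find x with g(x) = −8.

Suppose g(s) = g(t). Cross-multiplying: (−5s − 5)(t + 3) = (−5t − 5)(s + 3).
Expanding both sides and cancelling the symmetric terms leaves −10·(s − t) = 0. Since −10 ≠ 0, s = t. Thus g is injective.
For any y ≠ −5, solving y(x + 3) = −5x − 5 for x gives a well-defined x ≠ −3. So g is surjective.
So g is bijective.
Solving g(x) = −8: cross-multiplying gives −5x − 5 = −8(x + 3), which rearranges to 3x = −19, so x = −19/3.

-19/3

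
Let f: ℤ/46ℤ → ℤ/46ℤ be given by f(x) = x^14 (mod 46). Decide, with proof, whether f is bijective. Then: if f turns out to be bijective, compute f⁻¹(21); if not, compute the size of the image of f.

24

f(22): Repeated squaring mod 46: 22^1 ≡ 22, 22^2 ≡ 22² = 484 ≡ 24, 22^4 ≡ 24² = 576 ≡ 24, 22^8 ≡ 24² = 576 ≡ 24. Since 14 = 8 + 4 + 2, 22^14 ≡ 24·24·24: 24·24 = 576 ≡ 24, then 24·24 = 576 ≡ 24. So 22^14 ≡ 24 (mod 46).
f(24): Repeated squaring mod 46: 24^1 ≡ 24, 24^2 ≡ 24² = 576 ≡ 24, 24^4 ≡ 24² = 576 ≡ 24, 24^8 ≡ 24² = 576 ≡ 24. Since 14 = 8 + 4 + 2, 24^14 ≡ 24·24·24: 24·24 = 576 ≡ 24, then 24·24 = 576 ≡ 24. So 24^14 ≡ 24 (mod 46).
So f(22) = f(24) = 24 while 22 ≠ 24, therefore f is not injective, hence not bijective.
Since f is not bijective, we determine |image(f)|. Computing x^14 mod 46 for each x (by repeated squaring, reducing mod 46 at every step), the values f(0), f(1), …, f(45) are: 0, 1, 8, 27, 18, 13, 32, 25, 6, 39, 12, 3, 26, 35, 16, 29, 2, 9, 36, 41, 4, 31, 24, 23, 24, 31, 4, 41, 36, 9, 2, 29, 16, 35, 26, 3, 12, 39, 6, 25, 32, 13, 18, 27, 8, 1.
The distinct values are {0, 1, 2, 3, 4, 6, 8, 9, 12, 13, 16, 18, 23, 24, 25, 26, 27, 29, 31, 32, 35, 36, 39, 41}; there are 24 of them.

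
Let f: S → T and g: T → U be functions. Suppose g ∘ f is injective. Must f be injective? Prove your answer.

Suppose f(x_1) = f(x_2). Applying g: (g ∘ f)(x_1) = (g ∘ f)(x_2). Since g ∘ f is injective, x_1 = x_2. Therefore f is injective.

injective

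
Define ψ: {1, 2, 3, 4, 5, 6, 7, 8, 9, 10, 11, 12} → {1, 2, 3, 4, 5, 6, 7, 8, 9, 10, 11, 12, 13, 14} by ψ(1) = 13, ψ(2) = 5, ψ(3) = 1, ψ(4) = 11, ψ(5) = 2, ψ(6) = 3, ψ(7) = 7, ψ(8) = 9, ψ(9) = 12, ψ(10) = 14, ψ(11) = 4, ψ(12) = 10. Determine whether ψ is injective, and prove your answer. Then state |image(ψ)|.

12

The values ψ(1), …, ψ(12) are 13, 5, 1, 11, 2, 3, 7, 9, 12, 14, 4, 10 — all distinct.
So ψ(a) = ψ(b) only when a = b, and ψ is injective.
The image of ψ is {1, 2, 3, 4, 5, 7, 9, 10, 11, 12, 13, 14}, which has 12 elements.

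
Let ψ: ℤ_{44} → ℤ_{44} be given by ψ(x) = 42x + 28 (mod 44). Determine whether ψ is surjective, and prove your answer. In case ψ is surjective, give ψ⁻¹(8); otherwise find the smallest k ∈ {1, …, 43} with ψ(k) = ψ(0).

Recall that ψ is surjective if every y in the codomain equals ψ(x) for some x in the domain.
Since gcd(42, 44) = 2, we have 42x ≡ 0 (mod 2) for all x, so ψ(x) ≡ 0 (mod 2).
But 1 ≢ 0 (mod 2), so 1 ∈ ℤ_{44} has no preimage. Hence ψ is not surjective.
Since ψ is not surjective, we find the least positive k with ψ(k) = ψ(0): this means 42k ≡ 0 (mod 44), i.e. 44 ∣ 42k. Since gcd(42, 44) = 2, dividing through by 2 this holds exactly when 22 ∣ 21k, and as gcd(21, 22) = 1, exactly when 22 ∣ k.
The smallest positive such k is 22.

22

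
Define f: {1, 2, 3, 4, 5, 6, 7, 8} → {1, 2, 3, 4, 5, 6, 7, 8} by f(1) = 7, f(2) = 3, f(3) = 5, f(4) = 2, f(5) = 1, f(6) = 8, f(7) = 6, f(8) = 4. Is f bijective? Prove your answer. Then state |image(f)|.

8

The values 7, 3, 5, 2, 1, 8, 6, 4 are a permutation of {1, 2, 3, 4, 5, 6, 7, 8}: each element appears exactly once.
So f is injective and surjective, hence bijective.
The image of f is {1, 2, 3, 4, 5, 6, 7, 8}, which has 8 elements.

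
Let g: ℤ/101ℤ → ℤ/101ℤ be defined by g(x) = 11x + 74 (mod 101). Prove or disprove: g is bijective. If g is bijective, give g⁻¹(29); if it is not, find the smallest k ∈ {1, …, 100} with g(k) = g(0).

51

By definition, g is injective if g(u) = g(v) implies u = v.
Suppose g(u) = g(v) in ℤ/101ℤ. Then 11u + 74 ≡ 11v + 74 (mod 101), thus 11(u − v) ≡ 0 (mod 101).
Since gcd(11, 101) = 1, 11 is invertible modulo 101, therefore u − v ≡ 0 (mod 101), i.e. u = v.
We now compute 11⁻¹ mod 101 explicitly. Euclid's algorithm: 101 = 9·11 + 2, 11 = 5·2 + 1; back-substituting gives 1 = 46·11 − 5·101, so 11⁻¹ ≡ 46 (mod 101).
Then y ↦ 46(y − 74) is a two-sided inverse to g, so every y ∈ ℤ/101ℤ has a preimage.
Therefore g is bijective.
Since g is bijective, we compute g⁻¹(29): solve 11x + 74 ≡ 29 (mod 101), i.e. 11x ≡ 56 (mod 101).
Multiplying by 11⁻¹ = 46 gives x ≡ 46·56 = 2576 = 25·101 + 51 ≡ 51 (mod 101).
Check: g(51) = 11·51 + 74 = 635 = 6·101 + 29 ≡ 29 (mod 101).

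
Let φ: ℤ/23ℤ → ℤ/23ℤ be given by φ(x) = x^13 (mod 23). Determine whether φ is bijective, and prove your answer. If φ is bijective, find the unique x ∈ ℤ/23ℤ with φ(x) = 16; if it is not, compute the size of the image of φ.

4

Since 23 is prime, the nonzero elements of ℤ/23ℤ form a cyclic group of order 22.
As gcd(13, 22) = 1, raising to the 13th power is a bijection on this group: if x_1^13 ≡ x_2^13 then (x_1x_2^{−1})^13 = 1, and the only element of order dividing gcd(13, 22) = 1 is 1, so x_1 = x_2.
With φ(0) = 0 this makes φ injective on all of ℤ/23ℤ, hence bijective (finite equal-size domain and codomain). In particular φ is bijective.
Since φ is bijective, we find the preimage of 16. The inverse of x ↦ x^13 on (ℤ/23ℤ)^× is x ↦ x^17, because 13·17 = 221 = 10·22 + 1 ≡ 1 (mod 22) and x^{22} = 1 for x ≠ 0 (Fermat). So φ⁻¹(16) = 16^17 mod 23.
Repeated squaring mod 23: 16^1 ≡ 16, 16^2 ≡ 16² = 256 ≡ 3, 16^4 ≡ 3² = 9, 16^8 ≡ 9² = 81 ≡ 12, 16^16 ≡ 12² = 144 ≡ 6. Since 17 = 16 + 1, 16^17 ≡ 6·16: 6·16 = 96 ≡ 4. So 16^17 ≡ 4 (mod 23).
Hence φ⁻¹(16) = 4.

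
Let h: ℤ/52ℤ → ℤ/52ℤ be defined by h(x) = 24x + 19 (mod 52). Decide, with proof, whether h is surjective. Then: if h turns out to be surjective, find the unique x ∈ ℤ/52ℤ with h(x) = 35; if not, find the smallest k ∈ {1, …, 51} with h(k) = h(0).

13

By definition, surjectivity means every element of the codomain has a preimage under h.
Since gcd(24, 52) = 4, we have 24x ≡ 0 (mod 4) for all x, so h(x) ≡ 3 (mod 4).
But 0 ≢ 3 (mod 4), so 0 ∈ ℤ/52ℤ has no preimage. Therefore h is not surjective.
Since h is not surjective, we find the least positive k with h(k) = h(0): this means 24k ≡ 0 (mod 52), i.e. 52 ∣ 24k. Since gcd(24, 52) = 4, dividing through by 4 this holds exactly when 13 ∣ 6k, and as gcd(6, 13) = 1, exactly when 13 ∣ k.
The smallest positive such k is 13.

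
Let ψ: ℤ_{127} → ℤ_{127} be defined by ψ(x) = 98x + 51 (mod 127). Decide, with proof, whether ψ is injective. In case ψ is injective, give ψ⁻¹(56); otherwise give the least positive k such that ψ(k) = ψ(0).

48

Suppose ψ(s) = ψ(t) in ℤ_{127}. Then 98s + 51 ≡ 98t + 51 (mod 127), thus 98(s − t) ≡ 0 (mod 127).
Since gcd(98, 127) = 1, 98 is invertible modulo 127, therefore s − t ≡ 0 (mod 127), i.e. s = t.
Thus ψ is injective.
We now compute 98⁻¹ mod 127 explicitly. Euclid's algorithm: 127 = 1·98 + 29, 98 = 3·29 + 11, 29 = 2·11 + 7, 11 = 1·7 + 4, 7 = 1·4 + 3, 4 = 1·3 + 1; back-substituting gives 1 = 35·98 − 27·127, so 98⁻¹ ≡ 35 (mod 127).
Since ψ is injective, we find ψ⁻¹(56): we need 98x ≡ 56 − 51 ≡ 5 (mod 127). Using 98⁻¹ = 35: x ≡ 35·5 = 175 = 1·127 + 48, so x = 48.
Check: ψ(48) = 98·48 + 51 = 4755 = 37·127 + 56 ≡ 56 (mod 127).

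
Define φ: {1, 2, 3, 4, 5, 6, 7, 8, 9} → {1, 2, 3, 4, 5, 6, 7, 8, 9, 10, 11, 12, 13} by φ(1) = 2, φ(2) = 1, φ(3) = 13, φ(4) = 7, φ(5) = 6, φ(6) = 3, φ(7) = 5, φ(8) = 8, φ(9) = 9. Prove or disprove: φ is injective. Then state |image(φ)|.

9

The values φ(1), …, φ(9) are 2, 1, 13, 7, 6, 3, 5, 8, 9 — all distinct.
So φ(s) = φ(t) only when s = t, and φ is injective.
The image of φ is {1, 2, 3, 5, 6, 7, 8, 9, 13}, which has 9 elements.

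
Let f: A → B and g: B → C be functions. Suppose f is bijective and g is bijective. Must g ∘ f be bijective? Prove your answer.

Injectivity: if g(f(u)) = g(f(v)) then f(u) = f(v) (g injective) so u = v (f injective).
Surjectivity: for c ∈ C pick b with g(b) = c, then a with f(a) = b; then (g ∘ f)(a) = c.
Hence g ∘ f is bijective.

bijective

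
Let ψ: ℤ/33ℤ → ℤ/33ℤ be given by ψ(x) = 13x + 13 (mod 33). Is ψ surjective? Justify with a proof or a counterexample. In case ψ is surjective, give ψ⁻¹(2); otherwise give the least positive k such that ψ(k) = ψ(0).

22

Since gcd(13, 33) = 1, 13 is invertible modulo 33. Euclid's algorithm: 33 = 2·13 + 7, 13 = 1·7 + 6, 7 = 1·6 + 1; back-substituting gives 1 = 28·13 − 11·33, so 13⁻¹ ≡ 28 (mod 33).
For any y ∈ ℤ/33ℤ, x = 28(y − 13) mod 33 satisfies ψ(x) = 13·28(y − 13) + 13 ≡ y (since 13·28 ≡ 1 mod 33). So every y has a preimage.
So ψ is surjective.
Since ψ is surjective, we compute ψ⁻¹(2): solve 13x + 13 ≡ 2 (mod 33), i.e. 13x ≡ 22 (mod 33).
Multiplying by 13⁻¹ = 28 gives x ≡ 28·22 = 616 = 18·33 + 22 ≡ 22 (mod 33).
Check: ψ(22) = 13·22 + 13 = 299 = 9·33 + 2 ≡ 2 (mod 33).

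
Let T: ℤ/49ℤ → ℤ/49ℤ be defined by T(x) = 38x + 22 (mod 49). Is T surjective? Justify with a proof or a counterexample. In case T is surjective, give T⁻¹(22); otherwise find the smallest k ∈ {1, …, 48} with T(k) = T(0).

Since gcd(38, 49) = 1, 38 is invertible modulo 49. Euclid's algorithm: 49 = 1·38 + 11, 38 = 3·11 + 5, 11 = 2·5 + 1; back-substituting gives 1 = 40·38 − 31·49, so 38⁻¹ ≡ 40 (mod 49).
Then y ↦ 40(y − 22) is a two-sided inverse to T, so every y ∈ ℤ/49ℤ has a preimage.
So T is surjective.
Since T is surjective, we compute T⁻¹(22): solve 38x + 22 ≡ 22 (mod 49), i.e. 38x ≡ 0 (mod 49).
Multiplying by 38⁻¹ = 40 gives x ≡ 40·0 = 0 ≡ 0 (mod 49).
Check: T(0) = 38·0 + 22 = 22 ≡ 22 (mod 49).

0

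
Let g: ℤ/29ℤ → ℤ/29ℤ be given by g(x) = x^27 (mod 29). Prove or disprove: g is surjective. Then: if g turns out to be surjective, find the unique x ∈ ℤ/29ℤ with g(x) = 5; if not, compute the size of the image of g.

Since 29 is prime, the nonzero elements of ℤ/29ℤ form a cyclic group of order 28.
As gcd(27, 28) = 1, raising to the 27th power is a bijection on this group: if a^27 ≡ b^27 then (ab^{−1})^27 = 1, and the only element of order dividing gcd(27, 28) = 1 is 1, so a = b.
With g(0) = 0 this makes g injective on all of ℤ/29ℤ, hence bijective (finite equal-size domain and codomain). In particular g is surjective.
Since g is surjective, we find the preimage of 5. The inverse of x ↦ x^27 on (ℤ/29ℤ)^× is x ↦ x^27, because 27·27 = 729 = 26·28 + 1 ≡ 1 (mod 28) and x^{28} = 1 for x ≠ 0 (Fermat). So g⁻¹(5) = 5^27 mod 29.
Repeated squaring mod 29: 5^1 ≡ 5, 5^2 ≡ 5² = 25, 5^4 ≡ 25² = 625 ≡ 16, 5^8 ≡ 16² = 256 ≡ 24, 5^16 ≡ 24² = 576 ≡ 25. Since 27 = 16 + 8 + 2 + 1, 5^27 ≡ 25·24·25·5: 25·24 = 600 ≡ 20, then 20·25 = 500 ≡ 7, then 7·5 = 35 ≡ 6. So 5^27 ≡ 6 (mod 29).
Hence g⁻¹(5) = 6.

6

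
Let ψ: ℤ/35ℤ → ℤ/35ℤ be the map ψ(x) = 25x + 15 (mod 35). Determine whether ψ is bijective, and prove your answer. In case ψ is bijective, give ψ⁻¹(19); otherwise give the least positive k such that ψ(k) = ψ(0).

We have gcd(25, 35) = 5 > 1. Taking x_1 = 0 and x_2 = 7: ψ(0) = 15 and ψ(7) = 25·7 + 15 = 190 ≡ 15 (mod 35).
So ψ(0) = ψ(7) while 0 ≠ 7, therefore ψ is not injective, hence not bijective.
Since ψ is not bijective, we find the least positive k with ψ(k) = ψ(0): this means 25k ≡ 0 (mod 35), i.e. 35 ∣ 25k. Since gcd(25, 35) = 5, dividing through by 5 this holds exactly when 7 ∣ 5k, and as gcd(5, 7) = 1, exactly when 7 ∣ k.
The smallest positive such k is 7.

7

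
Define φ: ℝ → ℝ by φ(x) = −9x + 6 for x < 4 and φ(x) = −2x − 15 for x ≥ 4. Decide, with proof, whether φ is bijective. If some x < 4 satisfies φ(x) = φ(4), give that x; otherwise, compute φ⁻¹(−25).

29/9

Both pieces are strictly decreasing (slopes −9 and −2), so each is injective on its own interval.
The left piece maps (−∞, 4) onto (−30, ∞); the right piece maps [4, ∞) onto (−∞, −23].
These images overlap. In particular φ(4) = −23 (right piece), and solving −9x + 6 = −23 on the left piece gives x = 29/9 < 4.
So φ(29/9) = φ(4) with 29/9 ≠ 4, and φ is not injective, hence not bijective. This x = 29/9 is the requested value below 4.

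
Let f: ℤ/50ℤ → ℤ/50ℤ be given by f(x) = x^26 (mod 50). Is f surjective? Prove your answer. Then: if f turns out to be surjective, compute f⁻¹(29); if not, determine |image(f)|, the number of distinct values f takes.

f(0) = 0^26 = 0.
f(10): Repeated squaring mod 50: 10^1 ≡ 10, 10^2 ≡ 10² = 100 ≡ 0, 10^4 ≡ 0² = 0, 10^8 ≡ 0² = 0, 10^16 ≡ 0² = 0. Since 26 = 16 + 8 + 2, 10^26 ≡ 0·0·0: 0·0 = 0, then 0·0 = 0. So 10^26 ≡ 0 (mod 50).
So f(0) = f(10) = 0 while 0 ≠ 10, hence f is not injective.
A non-injective map from the 50-element set ℤ/50ℤ to itself takes at most 49 distinct values, so it cannot be surjective. So f is not surjective.
Since f is not surjective, we determine |image(f)|. Computing x^26 mod 50 for each x (by repeated squaring, reducing mod 50 at every step), the values f(0), f(1), …, f(49) are: 0, 1, 14, 29, 46, 25, 6, 49, 44, 41, 0, 11, 34, 9, 36, 25, 16, 19, 24, 31, 0, 21, 4, 39, 26, 25, 26, 39, 4, 21, 0, 31, 24, 19, 16, 25, 36, 9, 34, 11, 0, 41, 44, 49, 6, 25, 46, 29, 14, 1.
The distinct values are {0, 1, 4, 6, 9, 11, 14, 16, 19, 21, 24, 25, 26, 29, 31, 34, 36, 39, 41, 44, 46, 49}; there are 22 of them.

22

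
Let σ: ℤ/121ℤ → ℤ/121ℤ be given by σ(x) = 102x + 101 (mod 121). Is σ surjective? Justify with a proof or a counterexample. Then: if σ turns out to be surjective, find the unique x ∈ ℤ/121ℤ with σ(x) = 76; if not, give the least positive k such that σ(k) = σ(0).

65

Since gcd(102, 121) = 1, 102 is invertible modulo 121. Euclid's algorithm: 121 = 1·102 + 19, 102 = 5·19 + 7, 19 = 2·7 + 5, 7 = 1·5 + 2, 5 = 2·2 + 1; back-substituting gives 1 = 70·102 − 59·121, so 102⁻¹ ≡ 70 (mod 121).
Then y ↦ 70(y − 101) is a two-sided inverse to σ, so every y ∈ ℤ/121ℤ has a preimage.
Hence σ is surjective.
Since σ is surjective, we compute σ⁻¹(76): solve 102x + 101 ≡ 76 (mod 121), i.e. 102x ≡ 96 (mod 121).
Multiplying by 102⁻¹ = 70 gives x ≡ 70·96 = 6720 = 55·121 + 65 ≡ 65 (mod 121).
Check: σ(65) = 102·65 + 101 = 6731 = 55·121 + 76 ≡ 76 (mod 121).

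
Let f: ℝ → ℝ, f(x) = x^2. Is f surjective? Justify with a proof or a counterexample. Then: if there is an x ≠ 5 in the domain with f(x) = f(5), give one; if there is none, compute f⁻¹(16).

-5

Since 2 is even, x^2 ≥ 0 for all x ∈ ℝ, so −1 ∈ ℝ has no preimage. So f is not surjective.
For the follow-up, such an x exists: taking x = −5 ∈ ℝ gives f(−5) = 25 = f(5) with −5 ≠ 5.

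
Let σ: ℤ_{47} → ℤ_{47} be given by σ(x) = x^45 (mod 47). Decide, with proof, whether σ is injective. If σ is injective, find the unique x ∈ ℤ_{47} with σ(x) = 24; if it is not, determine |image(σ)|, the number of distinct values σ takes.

2

Since 47 is prime, the nonzero elements of ℤ_{47} form a cyclic group of order 46.
As gcd(45, 46) = 1, raising to the 45th power is a bijection on this group: if a^45 ≡ b^45 then (ab^{−1})^45 = 1, and the only element of order dividing gcd(45, 46) = 1 is 1, so a = b.
With σ(0) = 0 this makes σ injective on all of ℤ_{47}, hence bijective (finite equal-size domain and codomain). In particular σ is injective.
Since σ is injective, we find the preimage of 24. The inverse of x ↦ x^45 on (ℤ_{47})^× is x ↦ x^45, because 45·45 = 2025 = 44·46 + 1 ≡ 1 (mod 46) and x^{46} = 1 for x ≠ 0 (Fermat). So σ⁻¹(24) = 24^45 mod 47.
Repeated squaring mod 47: 24^1 ≡ 24, 24^2 ≡ 24² = 576 ≡ 12, 24^4 ≡ 12² = 144 ≡ 3, 24^8 ≡ 3² = 9, 24^16 ≡ 9² = 81 ≡ 34, 24^32 ≡ 34² = 1156 ≡ 28. Since 45 = 32 + 8 + 4 + 1, 24^45 ≡ 28·9·3·24: 28·9 = 252 ≡ 17, then 17·3 = 51 ≡ 4, then 4·24 = 96 ≡ 2. So 24^45 ≡ 2 (mod 47).
Hence σ⁻¹(24) = 2.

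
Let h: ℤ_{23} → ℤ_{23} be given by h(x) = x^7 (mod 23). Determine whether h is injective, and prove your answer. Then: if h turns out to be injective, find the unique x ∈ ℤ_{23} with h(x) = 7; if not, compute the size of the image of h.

11

Since 23 is prime, the nonzero elements of ℤ_{23} form a cyclic group of order 22.
As gcd(7, 22) = 1, raising to the 7th power is a bijection on this group: if a^7 ≡ b^7 then (ab^{−1})^7 = 1, and the only element of order dividing gcd(7, 22) = 1 is 1, so a = b.
With h(0) = 0 this makes h injective on all of ℤ_{23}, hence bijective (finite equal-size domain and codomain). In particular h is injective.
Since h is injective, we find the preimage of 7. The inverse of x ↦ x^7 on (ℤ_{23})^× is x ↦ x^19, because 7·19 = 133 = 6·22 + 1 ≡ 1 (mod 22) and x^{22} = 1 for x ≠ 0 (Fermat). So h⁻¹(7) = 7^19 mod 23.
Repeated squaring mod 23: 7^1 ≡ 7, 7^2 ≡ 7² = 49 ≡ 3, 7^4 ≡ 3² = 9, 7^8 ≡ 9² = 81 ≡ 12, 7^16 ≡ 12² = 144 ≡ 6. Since 19 = 16 + 2 + 1, 7^19 ≡ 6·3·7: 6·3 = 18, then 18·7 = 126 ≡ 11. So 7^19 ≡ 11 (mod 23).
Hence h⁻¹(7) = 11.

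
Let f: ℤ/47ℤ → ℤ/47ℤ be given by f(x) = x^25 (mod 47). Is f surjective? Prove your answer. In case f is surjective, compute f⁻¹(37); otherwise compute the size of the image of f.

Since 47 is prime, the nonzero elements of ℤ/47ℤ form a cyclic group of order 46.
As gcd(25, 46) = 1, raising to the 25th power is a bijection on this group: if a^25 ≡ b^25 then (ab^{−1})^25 = 1, and the only element of order dividing gcd(25, 46) = 1 is 1, so a = b.
With f(0) = 0 this makes f injective on all of ℤ/47ℤ, hence bijective (finite equal-size domain and codomain). In particular f is surjective.
Since f is surjective, we find the preimage of 37. The inverse of x ↦ x^25 on (ℤ/47ℤ)^× is x ↦ x^35, because 25·35 = 875 = 19·46 + 1 ≡ 1 (mod 46) and x^{46} = 1 for x ≠ 0 (Fermat). So f⁻¹(37) = 37^35 mod 47.
Repeated squaring mod 47: 37^1 ≡ 37, 37^2 ≡ 37² = 1369 ≡ 6, 37^4 ≡ 6² = 36, 37^8 ≡ 36² = 1296 ≡ 27, 37^16 ≡ 27² = 729 ≡ 24, 37^32 ≡ 24² = 576 ≡ 12. Since 35 = 32 + 2 + 1, 37^35 ≡ 12·6·37: 12·6 = 72 ≡ 25, then 25·37 = 925 ≡ 32. So 37^35 ≡ 32 (mod 47).
Hence f⁻¹(37) = 32.

32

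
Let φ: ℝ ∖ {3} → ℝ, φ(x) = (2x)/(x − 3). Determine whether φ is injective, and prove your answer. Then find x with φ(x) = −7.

Suppose φ(u) = φ(v). Cross-multiplying: (2u)(v − 3) = (2v)(u − 3).
Expanding both sides and cancelling the symmetric terms leaves −6·(u − v) = 0. Since −6 ≠ 0, u = v. Hence φ is injective.
Solving φ(x) = −7: cross-multiplying gives 2x = −7(x − 3), which rearranges to 9x = 21, so x = 7/3.

7/3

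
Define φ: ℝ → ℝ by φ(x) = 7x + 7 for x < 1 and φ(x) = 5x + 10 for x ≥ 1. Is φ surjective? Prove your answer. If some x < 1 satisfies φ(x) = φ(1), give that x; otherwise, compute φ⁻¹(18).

8/5

Both pieces are strictly increasing (slopes 7 and 5), so each is injective on its own interval.
The left piece maps (−∞, 1) onto (−∞, 14); the right piece maps [1, ∞) onto [15, ∞).
The union (−∞, 14) ∪ [15, ∞) omits the interval between 14 and 15; in particular 14 has no preimage. So φ is not surjective.
Because the two images are disjoint, no x < 1 has φ(x) = φ(1), so we compute φ⁻¹(18): 18 lies in [15, ∞), so solve 5x + 10 = 18: x = (18 − 10)/5 = 8/5.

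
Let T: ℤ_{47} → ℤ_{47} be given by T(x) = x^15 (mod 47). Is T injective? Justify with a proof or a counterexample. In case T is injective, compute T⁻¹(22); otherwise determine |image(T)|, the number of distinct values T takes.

Since 47 is prime, the nonzero elements of ℤ_{47} form a cyclic group of order 46.
As gcd(15, 46) = 1, raising to the 15th power is a bijection on this group: if x_1^15 ≡ x_2^15 then (x_1x_2^{−1})^15 = 1, and the only element of order dividing gcd(15, 46) = 1 is 1, so x_1 = x_2.
With T(0) = 0 this makes T injective on all of ℤ_{47}, hence bijective (finite equal-size domain and codomain). In particular T is injective.
Since T is injective, we find the preimage of 22. The inverse of x ↦ x^15 on (ℤ_{47})^× is x ↦ x^43, because 15·43 = 645 = 14·46 + 1 ≡ 1 (mod 46) and x^{46} = 1 for x ≠ 0 (Fermat). So T⁻¹(22) = 22^43 mod 47.
Repeated squaring mod 47: 22^1 ≡ 22, 22^2 ≡ 22² = 484 ≡ 14, 22^4 ≡ 14² = 196 ≡ 8, 22^8 ≡ 8² = 64 ≡ 17, 22^16 ≡ 17² = 289 ≡ 7, 22^32 ≡ 7² = 49 ≡ 2. Since 43 = 32 + 8 + 2 + 1, 22^43 ≡ 2·17·14·22: 2·17 = 34, then 34·14 = 476 ≡ 6, then 6·22 = 132 ≡ 38. So 22^43 ≡ 38 (mod 47).
Hence T⁻¹(22) = 38.

38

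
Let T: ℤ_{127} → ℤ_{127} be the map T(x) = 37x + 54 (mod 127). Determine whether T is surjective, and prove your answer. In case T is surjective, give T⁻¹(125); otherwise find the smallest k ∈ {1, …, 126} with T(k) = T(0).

Since gcd(37, 127) = 1, 37 is invertible modulo 127. Euclid's algorithm: 127 = 3·37 + 16, 37 = 2·16 + 5, 16 = 3·5 + 1; back-substituting gives 1 = 103·37 − 30·127, so 37⁻¹ ≡ 103 (mod 127).
Then y ↦ 103(y − 54) is a two-sided inverse to T, so every y ∈ ℤ_{127} has a preimage.
So T is surjective.
Since T is surjective, we compute T⁻¹(125): solve 37x + 54 ≡ 125 (mod 127), i.e. 37x ≡ 71 (mod 127).
Multiplying by 37⁻¹ = 103 gives x ≡ 103·71 = 7313 = 57·127 + 74 ≡ 74 (mod 127).
Check: T(74) = 37·74 + 54 = 2792 = 21·127 + 125 ≡ 125 (mod 127).

74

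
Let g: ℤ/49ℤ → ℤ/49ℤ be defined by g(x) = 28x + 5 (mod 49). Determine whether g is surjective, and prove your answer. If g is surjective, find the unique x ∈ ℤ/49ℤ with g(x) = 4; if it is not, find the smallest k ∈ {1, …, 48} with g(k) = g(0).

7

Since gcd(28, 49) = 7, we have 28x ≡ 0 (mod 7) for all x, so g(x) ≡ 5 (mod 7).
But 0 ≢ 5 (mod 7), so 0 ∈ ℤ/49ℤ has no preimage. So g is not surjective.
Since g is not surjective, we find the least positive k with g(k) = g(0): this means 28k ≡ 0 (mod 49), i.e. 49 ∣ 28k. Since gcd(28, 49) = 7, dividing through by 7 this holds exactly when 7 ∣ 4k, and as gcd(4, 7) = 1, exactly when 7 ∣ k.
The smallest positive such k is 7.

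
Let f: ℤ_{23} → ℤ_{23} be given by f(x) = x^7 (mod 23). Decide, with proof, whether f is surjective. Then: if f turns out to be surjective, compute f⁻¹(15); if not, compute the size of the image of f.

19

Since 23 is prime, the nonzero elements of ℤ_{23} form a cyclic group of order 22.
As gcd(7, 22) = 1, raising to the 7th power is a bijection on this group: if u^7 ≡ v^7 then (uv^{−1})^7 = 1, and the only element of order dividing gcd(7, 22) = 1 is 1, so u = v.
With f(0) = 0 this makes f injective on all of ℤ_{23}, hence bijective (finite equal-size domain and codomain). In particular f is surjective.
Since f is surjective, we find the preimage of 15. The inverse of x ↦ x^7 on (ℤ_{23})^× is x ↦ x^19, because 7·19 = 133 = 6·22 + 1 ≡ 1 (mod 22) and x^{22} = 1 for x ≠ 0 (Fermat). So f⁻¹(15) = 15^19 mod 23.
Repeated squaring mod 23: 15^1 ≡ 15, 15^2 ≡ 15² = 225 ≡ 18, 15^4 ≡ 18² = 324 ≡ 2, 15^8 ≡ 2² = 4, 15^16 ≡ 4² = 16. Since 19 = 16 + 2 + 1, 15^19 ≡ 16·18·15: 16·18 = 288 ≡ 12, then 12·15 = 180 ≡ 19. So 15^19 ≡ 19 (mod 23).
Hence f⁻¹(15) = 19.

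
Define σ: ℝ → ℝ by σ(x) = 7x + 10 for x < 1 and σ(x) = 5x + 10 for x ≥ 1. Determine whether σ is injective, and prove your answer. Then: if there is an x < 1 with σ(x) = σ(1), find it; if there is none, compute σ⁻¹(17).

5/7

Both pieces are strictly increasing (slopes 7 and 5), so each is injective on its own interval.
The left piece maps (−∞, 1) onto (−∞, 17); the right piece maps [1, ∞) onto [15, ∞).
These images overlap. In particular σ(1) = 15 (right piece), and solving 7x + 10 = 15 on the left piece gives x = 5/7 < 1.
So σ(5/7) = σ(1) with 5/7 ≠ 1, and σ is not injective. This x = 5/7 is the requested value below 1.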